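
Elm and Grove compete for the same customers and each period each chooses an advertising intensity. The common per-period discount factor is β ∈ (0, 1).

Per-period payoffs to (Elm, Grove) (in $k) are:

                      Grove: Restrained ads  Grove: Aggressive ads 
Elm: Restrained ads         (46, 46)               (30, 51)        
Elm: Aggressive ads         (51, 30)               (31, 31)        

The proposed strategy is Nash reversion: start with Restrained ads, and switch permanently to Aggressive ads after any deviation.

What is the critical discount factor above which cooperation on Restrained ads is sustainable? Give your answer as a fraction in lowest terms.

1/4

Cooperation forever yields 46 each period: 46/(1−β).
Deviating yields 51 once, then 31 forever: 51 + 31β/(1−β).
No profitable deviation requires 46/(1−β) ≥ 51 + 31β/(1−β).
Multiplying by (1−β): 46 ≥ 51(1−β) + 31β = 51 − 20β.
So 20β ≥ 5, i.e. β ≥ 5/20 = 1/4.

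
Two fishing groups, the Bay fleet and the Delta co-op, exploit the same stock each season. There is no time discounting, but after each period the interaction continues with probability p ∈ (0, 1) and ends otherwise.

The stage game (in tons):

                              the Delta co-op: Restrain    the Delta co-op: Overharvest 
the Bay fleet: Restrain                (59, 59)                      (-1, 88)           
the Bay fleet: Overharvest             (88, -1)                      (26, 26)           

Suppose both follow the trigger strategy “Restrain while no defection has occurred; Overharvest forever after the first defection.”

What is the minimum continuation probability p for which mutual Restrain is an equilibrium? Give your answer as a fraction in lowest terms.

Expected cooperation value is 59 + p·59 + p²·59 + … = 59/(1−p); deviation gives 88 + p·26/(1−p).
59 ≥ 88(1−p) + 26p ⇒ 62p ≥ 29 ⇒ p ≥ 29/62.

29/62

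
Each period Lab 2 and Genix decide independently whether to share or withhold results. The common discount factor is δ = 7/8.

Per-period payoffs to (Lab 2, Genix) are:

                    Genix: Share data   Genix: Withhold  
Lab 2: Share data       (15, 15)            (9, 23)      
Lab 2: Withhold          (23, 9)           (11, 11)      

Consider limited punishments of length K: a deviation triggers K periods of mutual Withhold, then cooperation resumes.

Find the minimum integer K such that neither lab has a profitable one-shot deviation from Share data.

3

Need Σ_{k=1}^{K} δ^k ≥ (23−15)/(15−11) = 2.0000 at δ = 7/8.
At K = 2 the sum is 1.6406 < 2.0000; at K = 3 it is 2.3105 ≥ 2.0000.
So the minimum punishment length is K = 3.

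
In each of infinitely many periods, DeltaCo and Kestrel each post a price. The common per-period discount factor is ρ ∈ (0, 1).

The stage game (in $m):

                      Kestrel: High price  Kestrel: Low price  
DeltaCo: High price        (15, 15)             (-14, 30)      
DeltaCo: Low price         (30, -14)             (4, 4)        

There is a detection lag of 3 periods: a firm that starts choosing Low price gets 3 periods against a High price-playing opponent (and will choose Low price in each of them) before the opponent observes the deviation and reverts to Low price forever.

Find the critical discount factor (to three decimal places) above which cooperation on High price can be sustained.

0.832

A deviator earns 30 for 3 periods, then 4 forever; cooperating earns 15 forever. Multiplying the IC by (1−ρ):
15 ≥ 30(1−ρ^3) + 4ρ^3, so 26·ρ^3 ≥ 15 and ρ^3 ≥ 15/26.
ρ ≥ (15/26)^(1/3) ≈ 0.832.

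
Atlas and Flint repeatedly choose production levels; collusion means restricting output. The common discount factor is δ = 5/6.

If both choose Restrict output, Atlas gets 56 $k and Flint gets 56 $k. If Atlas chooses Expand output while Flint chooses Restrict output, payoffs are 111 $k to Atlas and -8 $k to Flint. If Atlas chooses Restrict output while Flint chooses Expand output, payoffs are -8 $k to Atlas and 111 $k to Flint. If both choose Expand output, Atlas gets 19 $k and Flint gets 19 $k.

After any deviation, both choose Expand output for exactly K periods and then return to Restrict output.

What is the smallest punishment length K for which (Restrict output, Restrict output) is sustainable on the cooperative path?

IC: δ(1−δ^K)/(1−δ) ≥ (111−56)/(56−19) = 55/37.
With δ = 5/6: need 1 − δ^K ≥ 55/37·(1−5/6)/(5/6), i.e. δ^K ≤ 0.7027.
Since (5/6)^1 = 0.8333 and (5/6)^2 = 0.6944, the smallest such K is 2.

2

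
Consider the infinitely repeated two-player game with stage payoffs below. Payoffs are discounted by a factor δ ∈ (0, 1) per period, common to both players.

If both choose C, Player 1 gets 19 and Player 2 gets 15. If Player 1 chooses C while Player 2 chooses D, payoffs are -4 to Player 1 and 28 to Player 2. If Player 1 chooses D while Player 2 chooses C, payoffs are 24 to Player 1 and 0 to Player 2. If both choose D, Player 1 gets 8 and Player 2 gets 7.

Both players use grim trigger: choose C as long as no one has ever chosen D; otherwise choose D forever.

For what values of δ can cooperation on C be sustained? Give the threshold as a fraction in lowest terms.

Player 1's threshold: (24−19)/(24−8) = 5/16.
Player 2's threshold: (28−15)/(28−7) = 13/21.
5/16 < 13/21, so Player 2 binds and δ* = 13/21.

13/21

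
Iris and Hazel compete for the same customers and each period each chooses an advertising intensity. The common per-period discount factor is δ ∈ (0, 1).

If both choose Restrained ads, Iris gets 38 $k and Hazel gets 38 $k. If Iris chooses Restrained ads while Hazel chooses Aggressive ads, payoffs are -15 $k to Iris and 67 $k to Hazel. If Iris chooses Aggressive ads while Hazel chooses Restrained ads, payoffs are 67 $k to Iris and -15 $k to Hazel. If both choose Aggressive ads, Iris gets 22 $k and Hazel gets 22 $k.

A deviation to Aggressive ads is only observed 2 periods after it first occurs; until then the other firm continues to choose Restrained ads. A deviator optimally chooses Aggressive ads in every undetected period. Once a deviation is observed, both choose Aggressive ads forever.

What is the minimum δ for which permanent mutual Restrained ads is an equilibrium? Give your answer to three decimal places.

0.803

The best deviation is to choose Aggressive ads for all 2 undetected periods, earning 67 each, then 22 forever once detected.
Deviation value: 67(1−δ^2)/(1−δ) + 22δ^2/(1−δ); cooperation value: 38/(1−δ).
IC: 38 ≥ 67(1−δ^2) + 22δ^2 = 67 − 45δ^2.
So δ^2 ≥ 29/45, giving δ ≥ (29/45)^(1/2) ≈ 0.803.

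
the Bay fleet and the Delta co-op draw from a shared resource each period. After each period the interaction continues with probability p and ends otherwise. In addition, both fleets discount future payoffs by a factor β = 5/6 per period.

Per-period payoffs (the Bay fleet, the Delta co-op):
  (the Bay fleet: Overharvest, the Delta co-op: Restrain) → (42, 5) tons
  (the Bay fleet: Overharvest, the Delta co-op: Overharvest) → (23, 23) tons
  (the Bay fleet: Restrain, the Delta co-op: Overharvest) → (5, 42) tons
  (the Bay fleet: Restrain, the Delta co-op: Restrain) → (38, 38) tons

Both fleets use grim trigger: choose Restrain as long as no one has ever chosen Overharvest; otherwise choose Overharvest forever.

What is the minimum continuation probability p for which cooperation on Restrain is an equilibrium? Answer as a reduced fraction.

Expected continuation weight on next period's payoff is β·p = 5/6·p, which plays the role of the discount factor.
Cooperation requires 5/6·p ≥ (42−38)/(42−23) = 4/19, hence p ≥ 24/95.

24/95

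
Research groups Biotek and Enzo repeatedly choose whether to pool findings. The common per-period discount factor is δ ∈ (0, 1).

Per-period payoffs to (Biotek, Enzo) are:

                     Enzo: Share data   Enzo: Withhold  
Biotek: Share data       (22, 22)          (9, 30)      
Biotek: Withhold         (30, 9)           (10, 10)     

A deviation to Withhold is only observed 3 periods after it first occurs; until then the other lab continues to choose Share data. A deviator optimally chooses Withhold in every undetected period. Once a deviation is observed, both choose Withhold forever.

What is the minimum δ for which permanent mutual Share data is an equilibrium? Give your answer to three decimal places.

A deviator earns 30 for 3 periods, then 10 forever; cooperating earns 22 forever. Multiplying the IC by (1−δ):
22 ≥ 30(1−δ^3) + 10δ^3, so 20·δ^3 ≥ 8 and δ^3 ≥ 2/5.
δ ≥ (2/5)^(1/3) ≈ 0.737.

0.737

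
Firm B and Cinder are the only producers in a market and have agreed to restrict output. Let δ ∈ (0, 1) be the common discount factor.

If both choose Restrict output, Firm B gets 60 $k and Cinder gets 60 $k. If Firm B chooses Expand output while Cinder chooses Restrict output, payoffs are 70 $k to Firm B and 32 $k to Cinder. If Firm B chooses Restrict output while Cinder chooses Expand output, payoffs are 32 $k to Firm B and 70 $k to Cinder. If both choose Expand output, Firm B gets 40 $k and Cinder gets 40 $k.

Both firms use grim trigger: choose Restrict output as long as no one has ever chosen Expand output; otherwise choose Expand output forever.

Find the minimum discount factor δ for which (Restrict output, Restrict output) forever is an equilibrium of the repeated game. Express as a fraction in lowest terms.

One-period gain from deviating is 70 − 60 = 10. The loss is 60 − 40 = 20 in every subsequent period, with present value 20·δ/(1−δ).
Deviation is unprofitable when 20·δ/(1−δ) ≥ 10, i.e. δ/(1−δ) ≥ 1/2.
Equivalently δ ≥ 10/(10+20) = 1/3.

1/3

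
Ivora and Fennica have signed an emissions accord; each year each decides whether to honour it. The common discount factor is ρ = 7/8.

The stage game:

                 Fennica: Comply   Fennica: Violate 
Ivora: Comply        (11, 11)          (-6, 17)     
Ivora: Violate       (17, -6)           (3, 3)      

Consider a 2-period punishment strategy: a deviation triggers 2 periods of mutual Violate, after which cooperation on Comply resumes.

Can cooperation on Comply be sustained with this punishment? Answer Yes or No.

Yes

IC: ρ+…+ρ^2 ≥ (17−11)/(11−3) = 3/4.
At ρ = 7/8: partial sum = 1.6406 ≥ 0.7500. Cooperation sustainable.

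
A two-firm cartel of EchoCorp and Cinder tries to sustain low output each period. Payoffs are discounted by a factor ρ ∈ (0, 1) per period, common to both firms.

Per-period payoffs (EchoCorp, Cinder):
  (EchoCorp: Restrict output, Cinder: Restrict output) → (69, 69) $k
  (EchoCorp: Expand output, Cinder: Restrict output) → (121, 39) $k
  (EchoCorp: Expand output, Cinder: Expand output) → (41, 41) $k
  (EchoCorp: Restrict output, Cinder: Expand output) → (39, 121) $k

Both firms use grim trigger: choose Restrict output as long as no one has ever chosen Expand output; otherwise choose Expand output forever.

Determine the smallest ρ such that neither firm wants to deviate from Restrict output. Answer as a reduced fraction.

13/20

Under grim trigger the critical discount factor is (T−C)/(T−P) with T = 121, C = 69, P = 41.
ρ* = (121−69)/(121−41) = 52/80 = 13/20.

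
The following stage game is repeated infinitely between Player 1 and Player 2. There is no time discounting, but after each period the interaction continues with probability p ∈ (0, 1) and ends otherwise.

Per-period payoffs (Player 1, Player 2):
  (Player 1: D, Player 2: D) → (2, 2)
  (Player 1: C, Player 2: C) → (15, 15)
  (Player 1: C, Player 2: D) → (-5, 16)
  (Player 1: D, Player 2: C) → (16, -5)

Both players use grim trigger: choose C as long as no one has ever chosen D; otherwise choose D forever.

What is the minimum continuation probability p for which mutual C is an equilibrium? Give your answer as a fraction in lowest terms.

1/14

With no time discounting, the continuation probability p plays the role of the discount factor.
Grim-trigger IC: 15/(1−p) ≥ 16 + 2p/(1−p) ⇒ p ≥ (16−15)/(16−2) = 1/14.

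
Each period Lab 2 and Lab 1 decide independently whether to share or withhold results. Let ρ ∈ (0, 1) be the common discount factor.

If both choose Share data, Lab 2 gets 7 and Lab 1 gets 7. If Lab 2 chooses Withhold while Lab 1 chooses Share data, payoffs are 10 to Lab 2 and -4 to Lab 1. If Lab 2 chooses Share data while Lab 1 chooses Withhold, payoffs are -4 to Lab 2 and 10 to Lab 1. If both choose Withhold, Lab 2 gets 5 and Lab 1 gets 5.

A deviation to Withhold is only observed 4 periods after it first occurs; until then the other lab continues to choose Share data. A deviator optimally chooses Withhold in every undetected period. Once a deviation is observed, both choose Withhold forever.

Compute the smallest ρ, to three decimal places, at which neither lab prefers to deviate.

Deviating for the 4 undetected periods gains 10−7 = 3 per period over cooperation, then loses 7−5 = 2 per period forever once punishment starts.
Gain: 3(1 + ρ + … + ρ^3); loss: 2·ρ^4/(1−ρ).
No profitable deviation ⇔ 3(1−ρ^4) ≤ 2·ρ^4, i.e. ρ^4 ≥ 3/(3+2) = 3/5.
Hence ρ ≥ (3/5)^(1/4) ≈ 0.880.

0.880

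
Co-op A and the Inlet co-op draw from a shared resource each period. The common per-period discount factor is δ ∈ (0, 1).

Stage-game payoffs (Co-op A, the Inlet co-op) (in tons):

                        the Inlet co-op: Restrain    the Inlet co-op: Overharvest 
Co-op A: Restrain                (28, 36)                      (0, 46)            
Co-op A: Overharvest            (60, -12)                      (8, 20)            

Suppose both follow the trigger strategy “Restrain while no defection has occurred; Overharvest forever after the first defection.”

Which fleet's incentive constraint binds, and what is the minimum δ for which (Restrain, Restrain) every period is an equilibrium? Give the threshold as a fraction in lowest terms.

Co-op A's threshold: (60−28)/(60−8) = 8/13.
the Inlet co-op's threshold: (46−36)/(46−20) = 5/13.
8/13 > 5/13, so Co-op A binds and δ* = 8/13.

Co-op A; δ ≥ 8/13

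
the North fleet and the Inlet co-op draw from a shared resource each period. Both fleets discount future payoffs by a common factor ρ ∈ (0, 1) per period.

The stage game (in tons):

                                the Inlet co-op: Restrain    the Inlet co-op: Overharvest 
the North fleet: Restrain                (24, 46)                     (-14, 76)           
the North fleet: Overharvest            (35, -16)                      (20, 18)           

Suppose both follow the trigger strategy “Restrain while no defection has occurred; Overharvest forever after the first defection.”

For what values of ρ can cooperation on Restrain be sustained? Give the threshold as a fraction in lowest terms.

11/15

For the North fleet: deviation gain 35−24 = 11, per-period punishment loss 24−20 = 4. IC gives ρ ≥ 11/15.
For the Inlet co-op: gain 30, loss 28 per period, so ρ ≥ 30/58 = 15/29.
The tighter constraint is the North fleet's, so cooperation needs ρ ≥ 11/15.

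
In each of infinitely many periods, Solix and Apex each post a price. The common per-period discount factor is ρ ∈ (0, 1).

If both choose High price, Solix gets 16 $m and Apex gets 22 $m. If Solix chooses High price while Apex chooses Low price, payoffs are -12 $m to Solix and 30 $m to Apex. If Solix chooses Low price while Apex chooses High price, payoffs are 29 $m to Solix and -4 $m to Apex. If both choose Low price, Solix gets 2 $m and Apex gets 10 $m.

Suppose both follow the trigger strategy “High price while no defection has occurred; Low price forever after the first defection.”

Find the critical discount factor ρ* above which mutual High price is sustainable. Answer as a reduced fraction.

Solix's threshold: (29−16)/(29−2) = 13/27.
Apex's threshold: (30−22)/(30−10) = 2/5.
13/27 > 2/5, so Solix binds and ρ* = 13/27.

13/27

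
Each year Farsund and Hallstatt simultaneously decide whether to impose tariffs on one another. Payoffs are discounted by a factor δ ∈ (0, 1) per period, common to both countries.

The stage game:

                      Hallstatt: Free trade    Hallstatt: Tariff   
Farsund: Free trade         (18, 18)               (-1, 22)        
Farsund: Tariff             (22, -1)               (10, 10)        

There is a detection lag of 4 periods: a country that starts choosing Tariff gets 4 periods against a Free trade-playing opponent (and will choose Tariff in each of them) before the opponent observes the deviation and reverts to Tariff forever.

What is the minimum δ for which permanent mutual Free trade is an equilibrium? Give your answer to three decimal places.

0.760

A deviator earns 22 for 4 periods, then 10 forever; cooperating earns 18 forever. Multiplying the IC by (1−δ):
18 ≥ 22(1−δ^4) + 10δ^4, so 12·δ^4 ≥ 4 and δ^4 ≥ 1/3.
δ ≥ (1/3)^(1/4) ≈ 0.760.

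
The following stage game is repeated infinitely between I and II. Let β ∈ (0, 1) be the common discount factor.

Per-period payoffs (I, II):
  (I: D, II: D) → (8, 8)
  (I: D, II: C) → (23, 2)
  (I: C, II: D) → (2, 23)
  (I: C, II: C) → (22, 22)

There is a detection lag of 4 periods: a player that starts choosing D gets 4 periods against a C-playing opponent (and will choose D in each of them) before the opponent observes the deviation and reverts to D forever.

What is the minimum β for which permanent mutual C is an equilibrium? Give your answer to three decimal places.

0.508

The best deviation is to choose D for all 4 undetected periods, earning 23 each, then 8 forever once detected.
Deviation value: 23(1−β^4)/(1−β) + 8β^4/(1−β); cooperation value: 22/(1−β).
IC: 22 ≥ 23(1−β^4) + 8β^4 = 23 − 15β^4.
So β^4 ≥ 1/15, giving β ≥ (1/15)^(1/4) ≈ 0.508.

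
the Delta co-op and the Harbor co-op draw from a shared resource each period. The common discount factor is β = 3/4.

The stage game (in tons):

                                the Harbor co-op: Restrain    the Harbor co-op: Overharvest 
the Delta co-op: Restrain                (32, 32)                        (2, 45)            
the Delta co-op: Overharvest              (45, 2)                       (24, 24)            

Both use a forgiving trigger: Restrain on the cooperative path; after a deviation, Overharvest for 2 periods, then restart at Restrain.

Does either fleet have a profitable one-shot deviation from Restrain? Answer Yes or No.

IC: β+…+β^2 ≥ (45−32)/(32−24) = 13/8.
At β = 3/4: partial sum = 1.3125 < 1.6250. Cooperation not sustainable.

Yes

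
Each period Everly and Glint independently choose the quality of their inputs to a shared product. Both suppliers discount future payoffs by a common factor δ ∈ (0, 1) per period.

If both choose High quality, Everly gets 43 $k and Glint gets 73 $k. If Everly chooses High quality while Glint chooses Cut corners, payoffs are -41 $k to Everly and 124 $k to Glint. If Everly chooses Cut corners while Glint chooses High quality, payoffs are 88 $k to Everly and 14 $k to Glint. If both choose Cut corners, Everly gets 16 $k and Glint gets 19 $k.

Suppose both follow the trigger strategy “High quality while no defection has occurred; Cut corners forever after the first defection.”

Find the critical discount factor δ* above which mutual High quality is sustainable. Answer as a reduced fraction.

Everly's threshold: (88−43)/(88−16) = 5/8.
Glint's threshold: (124−73)/(124−19) = 17/35.
5/8 > 17/35, so Everly binds and δ* = 5/8.

5/8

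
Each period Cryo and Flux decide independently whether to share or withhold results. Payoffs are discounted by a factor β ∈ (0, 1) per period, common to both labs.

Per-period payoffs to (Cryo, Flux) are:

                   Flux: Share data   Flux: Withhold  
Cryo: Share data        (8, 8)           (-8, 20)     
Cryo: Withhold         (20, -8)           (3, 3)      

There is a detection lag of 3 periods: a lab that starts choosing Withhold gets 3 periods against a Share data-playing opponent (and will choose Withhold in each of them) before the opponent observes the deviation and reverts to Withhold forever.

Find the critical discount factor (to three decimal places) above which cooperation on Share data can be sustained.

0.890

A deviator earns 20 for 3 periods, then 3 forever; cooperating earns 8 forever. Multiplying the IC by (1−β):
8 ≥ 20(1−β^3) + 3β^3, so 17·β^3 ≥ 12 and β^3 ≥ 12/17.
β ≥ (12/17)^(1/3) ≈ 0.890.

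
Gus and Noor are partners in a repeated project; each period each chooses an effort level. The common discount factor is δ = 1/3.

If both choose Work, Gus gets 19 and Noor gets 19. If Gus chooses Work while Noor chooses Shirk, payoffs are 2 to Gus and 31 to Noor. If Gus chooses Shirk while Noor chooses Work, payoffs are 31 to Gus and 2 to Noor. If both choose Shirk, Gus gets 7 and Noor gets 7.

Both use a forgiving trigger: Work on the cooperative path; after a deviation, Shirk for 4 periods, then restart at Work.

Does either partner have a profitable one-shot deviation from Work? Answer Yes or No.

Yes

Comparing payoff streams over the 5 periods until play realigns: cooperate → 19(1+δ+…+δ^4); deviate → 31 + 7(δ+…+δ^4).
Cooperation is sustained iff (19−7)(δ+…+δ^4) ≥ 31−19.
δ+…+δ^4 = 1/3·(1−(1/3)^4)/(1−1/3) = 0.4938, and (31−19)/(19−7) = 1.0000.
0.4938 < 1.0000, so cooperation is not sustainable.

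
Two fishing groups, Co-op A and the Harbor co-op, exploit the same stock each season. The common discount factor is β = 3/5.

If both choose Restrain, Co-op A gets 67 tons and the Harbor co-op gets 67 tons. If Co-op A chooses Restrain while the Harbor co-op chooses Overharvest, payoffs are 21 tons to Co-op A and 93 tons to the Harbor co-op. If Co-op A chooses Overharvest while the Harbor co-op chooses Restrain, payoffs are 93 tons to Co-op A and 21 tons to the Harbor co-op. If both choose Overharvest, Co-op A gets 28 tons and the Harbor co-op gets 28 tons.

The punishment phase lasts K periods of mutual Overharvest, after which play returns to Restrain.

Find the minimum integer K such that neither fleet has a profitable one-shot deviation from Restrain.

IC: β(1−β^K)/(1−β) ≥ (93−67)/(67−28) = 2/3.
With β = 3/5: need 1 − β^K ≥ 2/3·(1−3/5)/(3/5), i.e. β^K ≤ 0.5556.
Since (3/5)^1 = 0.6000 and (3/5)^2 = 0.3600, the smallest such K is 2.

2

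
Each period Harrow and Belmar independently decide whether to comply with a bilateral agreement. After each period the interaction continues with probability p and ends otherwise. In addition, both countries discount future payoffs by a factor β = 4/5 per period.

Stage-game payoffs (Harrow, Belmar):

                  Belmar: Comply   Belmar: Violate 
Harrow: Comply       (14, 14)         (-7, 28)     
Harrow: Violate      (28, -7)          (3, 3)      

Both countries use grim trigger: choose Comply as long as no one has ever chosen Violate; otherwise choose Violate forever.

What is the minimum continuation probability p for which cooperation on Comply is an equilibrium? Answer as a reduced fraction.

7/10

With continuation probability p and discount β, the effective per-period discount factor is βp.
Grim-trigger IC: βp ≥ (28−14)/(28−3) = 14/25.
So p ≥ (14/25)/(4/5) = 7/10.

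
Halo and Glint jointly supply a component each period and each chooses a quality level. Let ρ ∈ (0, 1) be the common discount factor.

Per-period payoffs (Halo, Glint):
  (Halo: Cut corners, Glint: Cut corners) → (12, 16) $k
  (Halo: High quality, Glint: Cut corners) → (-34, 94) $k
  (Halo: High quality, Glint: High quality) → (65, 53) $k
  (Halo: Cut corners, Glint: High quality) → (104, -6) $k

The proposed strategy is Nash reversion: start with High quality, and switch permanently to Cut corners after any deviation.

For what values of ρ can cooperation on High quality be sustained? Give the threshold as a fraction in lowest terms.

41/78

For Halo: deviation gain 104−65 = 39, per-period punishment loss 65−12 = 53. IC gives ρ ≥ 39/92.
For Glint: gain 41, loss 37 per period, so ρ ≥ 41/78.
The tighter constraint is Glint's, so cooperation needs ρ ≥ 41/78.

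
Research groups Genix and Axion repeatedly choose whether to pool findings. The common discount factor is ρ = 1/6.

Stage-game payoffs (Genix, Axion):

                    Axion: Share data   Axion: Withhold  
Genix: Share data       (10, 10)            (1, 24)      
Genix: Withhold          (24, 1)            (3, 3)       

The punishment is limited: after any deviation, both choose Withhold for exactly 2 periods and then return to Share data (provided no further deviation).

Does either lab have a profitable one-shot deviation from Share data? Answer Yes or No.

Yes

IC: ρ+…+ρ^2 ≥ (24−10)/(10−3) = 2.
At ρ = 1/6: partial sum = 0.1944 < 2.0000. Cooperation not sustainable.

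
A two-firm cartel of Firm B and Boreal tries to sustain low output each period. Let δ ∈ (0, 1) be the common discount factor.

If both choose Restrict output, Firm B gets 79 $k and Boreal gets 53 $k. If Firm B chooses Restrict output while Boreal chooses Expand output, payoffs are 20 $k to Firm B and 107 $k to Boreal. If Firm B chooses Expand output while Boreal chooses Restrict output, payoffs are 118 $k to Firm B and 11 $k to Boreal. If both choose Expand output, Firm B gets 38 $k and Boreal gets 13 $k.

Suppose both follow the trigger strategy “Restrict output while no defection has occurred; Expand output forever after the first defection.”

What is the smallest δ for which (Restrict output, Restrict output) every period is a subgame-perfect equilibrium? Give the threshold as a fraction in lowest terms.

Firm B's threshold: (118−79)/(118−38) = 39/80.
Boreal's threshold: (107−53)/(107−13) = 27/47.
39/80 < 27/47, so Boreal binds and δ* = 27/47.

27/47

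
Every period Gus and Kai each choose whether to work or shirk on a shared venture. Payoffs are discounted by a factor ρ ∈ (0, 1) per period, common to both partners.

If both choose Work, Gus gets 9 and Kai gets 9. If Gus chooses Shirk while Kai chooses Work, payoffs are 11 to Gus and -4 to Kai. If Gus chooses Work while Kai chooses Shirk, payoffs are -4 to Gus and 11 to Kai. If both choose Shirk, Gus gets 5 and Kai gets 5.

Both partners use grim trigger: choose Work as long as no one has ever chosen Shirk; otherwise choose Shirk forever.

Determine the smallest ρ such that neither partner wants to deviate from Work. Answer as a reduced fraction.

1/3

Under grim trigger the critical discount factor is (T−C)/(T−P) with T = 11, C = 9, P = 5.
ρ* = (11−9)/(11−5) = 2/6 = 1/3.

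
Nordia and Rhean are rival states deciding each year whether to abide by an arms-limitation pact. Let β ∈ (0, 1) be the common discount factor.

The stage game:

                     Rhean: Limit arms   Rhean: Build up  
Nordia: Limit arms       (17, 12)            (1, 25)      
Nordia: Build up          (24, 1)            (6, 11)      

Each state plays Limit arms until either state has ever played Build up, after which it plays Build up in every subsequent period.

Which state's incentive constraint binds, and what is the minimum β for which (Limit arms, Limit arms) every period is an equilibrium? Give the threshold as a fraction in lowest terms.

Rhean; β ≥ 13/14

Nordia's threshold: (24−17)/(24−6) = 7/18.
Rhean's threshold: (25−12)/(25−11) = 13/14.
7/18 < 13/14, so Rhean binds and β* = 13/14.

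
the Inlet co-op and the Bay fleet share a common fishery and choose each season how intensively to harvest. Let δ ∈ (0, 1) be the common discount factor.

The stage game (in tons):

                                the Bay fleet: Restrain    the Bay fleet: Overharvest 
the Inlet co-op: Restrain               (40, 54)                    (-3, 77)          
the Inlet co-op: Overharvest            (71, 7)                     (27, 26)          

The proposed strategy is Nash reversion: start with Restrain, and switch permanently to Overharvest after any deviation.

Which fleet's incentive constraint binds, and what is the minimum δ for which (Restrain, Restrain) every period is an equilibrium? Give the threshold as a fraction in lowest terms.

the Inlet co-op; δ ≥ 31/44

the Inlet co-op: cooperation gives 40 each period; deviation gives 71 once then 27 forever.
  40/(1−δ) ≥ 71 + 27δ/(1−δ) ⇒ δ ≥ 31/44.
the Bay fleet: cooperation gives 54 each period; deviation gives 77 once then 26 forever.
  δ ≥ 23/51.
Both must hold, so the binding constraint is the Inlet co-op's: δ ≥ 31/44.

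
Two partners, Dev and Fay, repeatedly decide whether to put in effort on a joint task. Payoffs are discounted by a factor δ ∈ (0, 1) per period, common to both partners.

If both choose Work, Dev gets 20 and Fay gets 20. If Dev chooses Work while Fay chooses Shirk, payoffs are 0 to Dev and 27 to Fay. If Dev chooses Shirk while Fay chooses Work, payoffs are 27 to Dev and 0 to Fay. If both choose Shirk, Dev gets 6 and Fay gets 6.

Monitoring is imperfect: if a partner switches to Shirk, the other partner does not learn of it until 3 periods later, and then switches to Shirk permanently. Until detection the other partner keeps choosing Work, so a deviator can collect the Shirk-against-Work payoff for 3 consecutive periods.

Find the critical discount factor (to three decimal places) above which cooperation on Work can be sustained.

0.693

A deviator earns 27 for 3 periods, then 6 forever; cooperating earns 20 forever. Multiplying the IC by (1−δ):
20 ≥ 27(1−δ^3) + 6δ^3, so 21·δ^3 ≥ 7 and δ^3 ≥ 1/3.
δ ≥ (1/3)^(1/3) ≈ 0.693.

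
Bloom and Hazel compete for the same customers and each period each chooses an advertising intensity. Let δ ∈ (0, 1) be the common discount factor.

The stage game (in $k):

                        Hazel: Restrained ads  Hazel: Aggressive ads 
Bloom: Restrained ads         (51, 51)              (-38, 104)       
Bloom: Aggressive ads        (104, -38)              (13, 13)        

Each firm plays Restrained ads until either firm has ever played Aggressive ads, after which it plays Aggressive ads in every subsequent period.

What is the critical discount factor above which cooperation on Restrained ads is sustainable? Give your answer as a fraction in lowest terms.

53/91

Under grim trigger the critical discount factor is (T−C)/(T−P) with T = 104, C = 51, P = 13.
δ* = (104−51)/(104−13) = 53/91.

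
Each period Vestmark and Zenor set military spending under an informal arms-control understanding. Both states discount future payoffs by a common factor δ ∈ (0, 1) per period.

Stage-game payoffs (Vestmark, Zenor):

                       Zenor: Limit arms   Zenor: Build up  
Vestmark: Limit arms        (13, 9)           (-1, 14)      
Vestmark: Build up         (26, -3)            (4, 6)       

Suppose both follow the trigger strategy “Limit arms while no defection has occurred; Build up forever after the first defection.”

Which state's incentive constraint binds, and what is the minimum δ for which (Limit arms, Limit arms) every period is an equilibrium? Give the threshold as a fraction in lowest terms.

Zenor; δ ≥ 5/8

For Vestmark: deviation gain 26−13 = 13, per-period punishment loss 13−4 = 9. IC gives δ ≥ 13/22.
For Zenor: gain 5, loss 3 per period, so δ ≥ 5/8.
The tighter constraint is Zenor's, so cooperation needs δ ≥ 5/8.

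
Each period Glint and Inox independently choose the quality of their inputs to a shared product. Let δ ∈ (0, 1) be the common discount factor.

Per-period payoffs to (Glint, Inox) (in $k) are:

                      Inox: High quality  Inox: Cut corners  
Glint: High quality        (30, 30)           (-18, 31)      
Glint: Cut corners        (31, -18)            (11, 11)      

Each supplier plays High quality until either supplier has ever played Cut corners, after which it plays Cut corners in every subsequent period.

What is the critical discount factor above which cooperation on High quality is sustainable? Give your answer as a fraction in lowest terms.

1/20

30/(1−δ) ≥ 31 + 11δ/(1−δ)
30 ≥ 31 − 20δ
δ ≥ 1/20.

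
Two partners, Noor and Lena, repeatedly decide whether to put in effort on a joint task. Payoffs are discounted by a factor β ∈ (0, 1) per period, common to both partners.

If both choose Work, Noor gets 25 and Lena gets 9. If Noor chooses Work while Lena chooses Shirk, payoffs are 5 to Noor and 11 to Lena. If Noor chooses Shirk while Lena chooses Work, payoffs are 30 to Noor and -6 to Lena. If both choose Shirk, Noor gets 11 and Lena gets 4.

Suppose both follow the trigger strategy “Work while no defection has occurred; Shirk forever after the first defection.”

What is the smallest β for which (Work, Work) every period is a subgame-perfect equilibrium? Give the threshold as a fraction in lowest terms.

2/7

Noor's threshold: (30−25)/(30−11) = 5/19.
Lena's threshold: (11−9)/(11−4) = 2/7.
5/19 < 2/7, so Lena binds and β* = 2/7.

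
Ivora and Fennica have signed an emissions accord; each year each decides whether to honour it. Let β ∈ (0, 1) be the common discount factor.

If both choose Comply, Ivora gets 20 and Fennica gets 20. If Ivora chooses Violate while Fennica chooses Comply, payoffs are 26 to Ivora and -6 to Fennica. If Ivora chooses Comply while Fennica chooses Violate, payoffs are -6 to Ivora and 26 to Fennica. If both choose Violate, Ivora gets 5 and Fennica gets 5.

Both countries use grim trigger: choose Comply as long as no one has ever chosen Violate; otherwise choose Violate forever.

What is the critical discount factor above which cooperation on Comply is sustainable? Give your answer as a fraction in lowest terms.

2/7

Cooperation forever yields 20 each period: 20/(1−β).
Deviating yields 26 once, then 5 forever: 26 + 5β/(1−β).
No profitable deviation requires 20/(1−β) ≥ 26 + 5β/(1−β).
Multiplying by (1−β): 20 ≥ 26(1−β) + 5β = 26 − 21β.
So 21β ≥ 6, i.e. β ≥ 6/21 = 2/7.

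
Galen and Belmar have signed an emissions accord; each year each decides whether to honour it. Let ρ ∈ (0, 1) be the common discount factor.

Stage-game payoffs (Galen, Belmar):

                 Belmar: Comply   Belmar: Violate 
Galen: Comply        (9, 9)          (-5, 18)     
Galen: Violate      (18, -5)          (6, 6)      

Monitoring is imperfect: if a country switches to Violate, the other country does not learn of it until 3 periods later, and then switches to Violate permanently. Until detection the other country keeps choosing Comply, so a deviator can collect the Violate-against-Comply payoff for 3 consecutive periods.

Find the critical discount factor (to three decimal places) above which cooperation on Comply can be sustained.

0.909

A deviator earns 18 for 3 periods, then 6 forever; cooperating earns 9 forever. Multiplying the IC by (1−ρ):
9 ≥ 18(1−ρ^3) + 6ρ^3, so 12·ρ^3 ≥ 9 and ρ^3 ≥ 3/4.
ρ ≥ (3/4)^(1/3) ≈ 0.909.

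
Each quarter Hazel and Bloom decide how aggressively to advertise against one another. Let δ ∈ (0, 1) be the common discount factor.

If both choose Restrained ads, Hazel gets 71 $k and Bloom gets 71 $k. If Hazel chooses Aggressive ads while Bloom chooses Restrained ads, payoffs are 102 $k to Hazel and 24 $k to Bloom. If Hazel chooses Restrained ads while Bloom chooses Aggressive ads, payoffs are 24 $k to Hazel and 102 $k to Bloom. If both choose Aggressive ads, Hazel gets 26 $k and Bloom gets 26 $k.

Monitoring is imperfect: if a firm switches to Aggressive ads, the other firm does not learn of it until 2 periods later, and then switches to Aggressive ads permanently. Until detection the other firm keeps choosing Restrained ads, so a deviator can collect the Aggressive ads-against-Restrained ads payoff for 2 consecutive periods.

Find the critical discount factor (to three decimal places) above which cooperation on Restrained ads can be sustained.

The best deviation is to choose Aggressive ads for all 2 undetected periods, earning 102 each, then 26 forever once detected.
Deviation value: 102(1−δ^2)/(1−δ) + 26δ^2/(1−δ); cooperation value: 71/(1−δ).
IC: 71 ≥ 102(1−δ^2) + 26δ^2 = 102 − 76δ^2.
So δ^2 ≥ 31/76, giving δ ≥ (31/76)^(1/2) ≈ 0.639.

0.639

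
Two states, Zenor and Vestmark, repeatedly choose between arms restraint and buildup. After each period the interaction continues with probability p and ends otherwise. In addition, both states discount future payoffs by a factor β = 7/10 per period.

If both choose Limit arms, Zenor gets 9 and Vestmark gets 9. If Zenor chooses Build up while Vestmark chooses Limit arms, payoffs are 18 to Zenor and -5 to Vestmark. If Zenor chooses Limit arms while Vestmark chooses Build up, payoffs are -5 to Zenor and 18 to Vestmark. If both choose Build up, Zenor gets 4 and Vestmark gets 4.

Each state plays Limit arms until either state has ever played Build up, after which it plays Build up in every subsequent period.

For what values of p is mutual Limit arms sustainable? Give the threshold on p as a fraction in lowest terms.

Expected continuation weight on next period's payoff is β·p = 7/10·p, which plays the role of the discount factor.
Cooperation requires 7/10·p ≥ (18−9)/(18−4) = 9/14, hence p ≥ 45/49.

45/49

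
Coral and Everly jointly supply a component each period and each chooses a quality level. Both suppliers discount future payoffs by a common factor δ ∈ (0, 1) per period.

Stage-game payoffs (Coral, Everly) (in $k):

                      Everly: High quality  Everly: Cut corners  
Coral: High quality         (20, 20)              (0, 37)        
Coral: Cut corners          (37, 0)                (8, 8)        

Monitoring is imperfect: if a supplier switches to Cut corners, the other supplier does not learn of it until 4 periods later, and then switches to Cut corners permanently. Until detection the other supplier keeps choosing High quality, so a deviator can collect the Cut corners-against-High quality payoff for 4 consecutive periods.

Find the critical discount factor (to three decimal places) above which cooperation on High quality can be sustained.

A deviator earns 37 for 4 periods, then 8 forever; cooperating earns 20 forever. Multiplying the IC by (1−δ):
20 ≥ 37(1−δ^4) + 8δ^4, so 29·δ^4 ≥ 17 and δ^4 ≥ 17/29.
δ ≥ (17/29)^(1/4) ≈ 0.875.

0.875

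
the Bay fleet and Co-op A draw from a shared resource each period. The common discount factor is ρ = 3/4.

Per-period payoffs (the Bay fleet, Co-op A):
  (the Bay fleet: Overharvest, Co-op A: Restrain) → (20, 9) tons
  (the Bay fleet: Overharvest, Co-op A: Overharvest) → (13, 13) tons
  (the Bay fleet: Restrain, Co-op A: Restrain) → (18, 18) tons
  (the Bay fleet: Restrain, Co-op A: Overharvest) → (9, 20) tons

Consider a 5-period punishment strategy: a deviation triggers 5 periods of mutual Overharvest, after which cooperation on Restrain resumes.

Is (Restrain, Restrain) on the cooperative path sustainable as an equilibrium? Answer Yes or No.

IC: ρ+…+ρ^5 ≥ (20−18)/(18−13) = 2/5.
At ρ = 3/4: partial sum = 2.2881 ≥ 0.4000. Cooperation sustainable.

Yes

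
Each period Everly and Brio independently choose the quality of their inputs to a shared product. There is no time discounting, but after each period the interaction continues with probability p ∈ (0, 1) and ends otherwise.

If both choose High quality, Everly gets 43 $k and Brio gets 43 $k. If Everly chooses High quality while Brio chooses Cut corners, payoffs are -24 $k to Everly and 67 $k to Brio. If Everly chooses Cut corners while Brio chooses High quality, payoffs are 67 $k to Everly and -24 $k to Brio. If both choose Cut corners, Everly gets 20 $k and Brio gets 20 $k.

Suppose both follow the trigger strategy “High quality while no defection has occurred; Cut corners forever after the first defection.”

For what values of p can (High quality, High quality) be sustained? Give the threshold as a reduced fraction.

Expected cooperation value is 43 + p·43 + p²·43 + … = 43/(1−p); deviation gives 67 + p·20/(1−p).
43 ≥ 67(1−p) + 20p ⇒ 47p ≥ 24 ⇒ p ≥ 24/47.

24/47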